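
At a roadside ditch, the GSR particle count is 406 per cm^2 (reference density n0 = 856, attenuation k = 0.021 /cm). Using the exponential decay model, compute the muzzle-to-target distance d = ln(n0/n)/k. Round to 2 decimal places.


GSR distance calculation:
n0/n = 856 / 406 = 2.108374
ln(n0/n) = 0.745917
d = 0.745917 / 0.021 = 35.52 cm

35.52


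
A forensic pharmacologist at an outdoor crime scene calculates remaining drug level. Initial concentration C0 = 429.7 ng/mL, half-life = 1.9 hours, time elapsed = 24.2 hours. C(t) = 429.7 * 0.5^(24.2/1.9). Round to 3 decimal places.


Drug concentration decay:
Number of half-lives = t / t_half = 24.2 / 1.9 = 12.736842
Decay factor = 0.5^12.736842 = 0.0001465
C(t) = 429.7 * 0.0001465 = 0.063 ng/mL

0.063


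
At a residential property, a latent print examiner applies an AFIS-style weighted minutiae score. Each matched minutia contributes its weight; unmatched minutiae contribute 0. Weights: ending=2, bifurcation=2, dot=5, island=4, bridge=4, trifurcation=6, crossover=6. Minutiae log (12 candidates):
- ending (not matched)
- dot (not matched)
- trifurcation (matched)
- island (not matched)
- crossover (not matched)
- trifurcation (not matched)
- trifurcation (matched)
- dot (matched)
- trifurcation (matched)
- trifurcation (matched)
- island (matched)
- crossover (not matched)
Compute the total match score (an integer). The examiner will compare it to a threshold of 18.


Weighted minutiae match score:
  ending: not matched, +0
  dot: not matched, +0
  trifurcation: matched, +6 (running total 6)
  island: not matched, +0
  crossover: not matched, +0
  trifurcation: not matched, +0
  trifurcation: matched, +6 (running total 12)
  dot: matched, +5 (running total 17)
  trifurcation: matched, +6 (running total 23)
  trifurcation: matched, +6 (running total 29)
  island: matched, +4 (running total 33)
  crossover: not matched, +0
Total score = 33
Threshold = 18; verdict = identification

33


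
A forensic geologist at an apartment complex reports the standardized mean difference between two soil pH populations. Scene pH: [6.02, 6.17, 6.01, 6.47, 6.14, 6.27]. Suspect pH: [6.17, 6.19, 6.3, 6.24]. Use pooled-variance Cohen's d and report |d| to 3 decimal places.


Pooled-variance Cohen's d for soil pH comparison:
Scene mean = 37.08 / 6 = 6.18
Suspect mean = 24.9 / 4 = 6.225
Scene sample variance s_s^2 = 0.02968
Suspect sample variance s_c^2 = 0.003367
Pooled variance = ((n_s-1)*s_s^2 + (n_c-1)*s_c^2) / (n_s + n_c - 2) = 0.019812
Pooled SD = sqrt(0.019812) = 0.140755
Mean difference = -0.045
|d| = |-0.045| / 0.140755 = 0.320

0.320


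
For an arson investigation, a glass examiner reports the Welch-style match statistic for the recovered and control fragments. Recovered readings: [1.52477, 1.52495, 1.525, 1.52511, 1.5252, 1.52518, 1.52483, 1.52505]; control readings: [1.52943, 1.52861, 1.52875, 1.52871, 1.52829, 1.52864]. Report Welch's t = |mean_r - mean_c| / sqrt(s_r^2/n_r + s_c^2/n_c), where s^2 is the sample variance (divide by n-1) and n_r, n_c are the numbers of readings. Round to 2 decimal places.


Welch's t-criterion for glass RI comparison:
Recovered mean = sum / n_r = 12.20009 / 8 = 1.5250112
Control mean = sum / n_c = 9.17243 / 6 = 1.5287383
Recovered sample variance s_r^2 = 2.43268e-08
Control sample variance s_c^2 = 1.41297e-07
Welch SE (unpooled) = sqrt(s_r^2/n_r + s_c^2/n_c) = sqrt(3.04085e-09 + 2.35494e-08) = sqrt(2.65902e-08) = 0.000163065
|mean_r - mean_c| = 0.00372708
t = 0.00372708 / 0.000163065 = 22.86

22.86


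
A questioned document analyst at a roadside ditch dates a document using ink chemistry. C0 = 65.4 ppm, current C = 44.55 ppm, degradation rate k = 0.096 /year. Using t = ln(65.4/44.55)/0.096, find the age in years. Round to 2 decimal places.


Document age estimation:
C0/C = 65.4 / 44.55 = 1.468013
ln(C0/C) = 0.38391
t = 0.38391 / 0.096 = 4.00 years

4.00


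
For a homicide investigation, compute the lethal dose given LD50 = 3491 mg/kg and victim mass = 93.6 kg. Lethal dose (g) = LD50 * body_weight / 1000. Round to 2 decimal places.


Lethal dose calculation:
Lethal dose = LD50 * body_weight / 1000
= 3491 * 93.6 / 1000
= 326757.6 / 1000
= 326.76 g

326.76


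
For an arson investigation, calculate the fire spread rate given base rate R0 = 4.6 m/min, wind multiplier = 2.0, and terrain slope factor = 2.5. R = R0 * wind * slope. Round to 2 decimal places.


Fire spread rate calculation:
R = R0 * wind_factor * slope_factor
= 4.6 * 2.0 * 2.5
= 9.2 * 2.5
= 23.00 m/min

23.00


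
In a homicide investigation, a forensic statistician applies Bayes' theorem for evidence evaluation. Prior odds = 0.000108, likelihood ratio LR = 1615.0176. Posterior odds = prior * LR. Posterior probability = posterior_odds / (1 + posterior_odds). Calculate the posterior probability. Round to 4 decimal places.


Bayesian evidence evaluation:
Posterior odds = prior_odds * LR = 0.000108 * 1615.0176 = 0.1744219
Posterior probability = posterior_odds / (1 + posterior_odds)
= 0.1744219 / (1 + 0.1744219)
= 0.1744219 / 1.1744219
= 0.1485

0.1485


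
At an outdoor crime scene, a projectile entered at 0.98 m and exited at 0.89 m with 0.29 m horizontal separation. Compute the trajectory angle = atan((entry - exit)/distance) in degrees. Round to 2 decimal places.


Bullet trajectory angle:
Height difference = 0.98 - 0.89 = 0.09 m
angle = atan(0.09 / 0.29)
angle = atan(0.310345)
angle = 17.24 degrees

17.24


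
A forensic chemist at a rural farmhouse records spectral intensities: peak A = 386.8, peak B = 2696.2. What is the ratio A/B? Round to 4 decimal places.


Spectral peak ratio:
Peak A = 386.8 counts
Peak B = 2696.2 counts
Ratio = 386.8 / 2696.2 = 0.1435

0.1435


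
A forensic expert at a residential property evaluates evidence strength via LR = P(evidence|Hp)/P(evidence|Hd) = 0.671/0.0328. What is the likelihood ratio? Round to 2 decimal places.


Likelihood ratio calculation:
LR = P(E|Hp) / P(E|Hd)
LR = 0.671 / 0.0328
LR = 20.46

20.46


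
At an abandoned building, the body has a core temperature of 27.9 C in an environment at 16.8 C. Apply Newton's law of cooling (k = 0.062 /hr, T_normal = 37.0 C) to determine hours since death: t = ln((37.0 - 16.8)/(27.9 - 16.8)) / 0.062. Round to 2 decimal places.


Using Newton's law of cooling:
t = ln((T_normal - T_ambient) / (T_body - T_ambient)) / k
T_normal - T_ambient = 20.2
T_body - T_ambient = 11.1
Ratio = 1.81982
ln(ratio) = 0.598738
t = 0.598738 / 0.062 = 9.66 hours

9.66


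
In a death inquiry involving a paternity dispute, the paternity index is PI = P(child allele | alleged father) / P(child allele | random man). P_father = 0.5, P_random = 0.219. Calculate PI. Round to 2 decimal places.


Paternity Index calculation:
PI = P(allele|father) / P(allele|random)
PI = 0.5 / 0.219
PI = 2.28

2.28


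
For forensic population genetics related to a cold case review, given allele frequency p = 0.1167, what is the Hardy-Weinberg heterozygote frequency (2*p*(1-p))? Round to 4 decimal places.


Hardy-Weinberg heterozygote frequency:
q = 1 - p = 1 - 0.1167 = 0.8833
2pq = 2 * 0.1167 * 0.8833 = 0.2062

0.2062


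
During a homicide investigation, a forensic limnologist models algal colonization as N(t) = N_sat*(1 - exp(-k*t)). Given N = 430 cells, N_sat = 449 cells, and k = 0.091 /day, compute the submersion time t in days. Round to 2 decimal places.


PMSI from diatom colonization curve:
N / N_sat = 430 / 449 = 0.957684
1 - N/N_sat = 0.042316
ln(1 - N/N_sat) = -3.16259
t = -ln(1 - N/N_sat) / k = -(-3.16259) / 0.091 = 34.75 days

34.75


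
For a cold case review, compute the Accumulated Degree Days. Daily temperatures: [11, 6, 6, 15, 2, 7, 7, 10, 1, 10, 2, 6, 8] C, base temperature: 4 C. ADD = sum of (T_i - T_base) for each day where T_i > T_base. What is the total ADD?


Computing ADD day by day:
Day 1: max(0, 11 - 4) = 7
Day 2: max(0, 6 - 4) = 2
Day 3: max(0, 6 - 4) = 2
Day 4: max(0, 15 - 4) = 11
Day 5: max(0, 2 - 4) = 0
Day 6: max(0, 7 - 4) = 3
Day 7: max(0, 7 - 4) = 3
Day 8: max(0, 10 - 4) = 6
Day 9: max(0, 1 - 4) = 0
Day 10: max(0, 10 - 4) = 6
Day 11: max(0, 2 - 4) = 0
Day 12: max(0, 6 - 4) = 2
Day 13: max(0, 8 - 4) = 4
Total ADD = 46

46


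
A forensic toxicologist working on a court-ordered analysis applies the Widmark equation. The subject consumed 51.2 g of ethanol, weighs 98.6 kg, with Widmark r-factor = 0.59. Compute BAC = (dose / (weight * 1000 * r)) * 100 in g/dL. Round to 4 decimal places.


Applying the Widmark formula:
BAC = (dose_g / (body_wt * 1000 * r)) * 100
Denominator = 98.6 * 1000 * 0.59 = 58174
BAC = (51.2 / 58174) * 100
BAC = 0.0880 g/dL

0.0880


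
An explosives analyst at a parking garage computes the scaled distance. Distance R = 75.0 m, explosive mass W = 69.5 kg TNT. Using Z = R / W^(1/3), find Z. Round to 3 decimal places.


Scaled distance calculation:
W^(1/3) = 69.5^(1/3) = 4.111449
Z = R / W^(1/3) = 75.0 / 4.111449
Z = 18.242 m/kg^(1/3)

18.242


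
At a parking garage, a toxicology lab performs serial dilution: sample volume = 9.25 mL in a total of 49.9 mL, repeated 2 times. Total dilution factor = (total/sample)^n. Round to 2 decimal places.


Dilution factor calculation:
Single dilution = V_total / V_sample = 49.9 / 9.25 ≈ 5.394595
Number of dilutions = 2
Total DF = (49.9 / 9.25)^2 (full precision, rounded at the end) = 29.10

29.10


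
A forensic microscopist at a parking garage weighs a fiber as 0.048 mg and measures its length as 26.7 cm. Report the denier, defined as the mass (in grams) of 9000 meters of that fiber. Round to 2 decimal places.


Denier calculation:
Mass in grams = 0.048 mg / 1000 = 0.000048 g
Length in meters = 26.7 cm / 100 = 0.267 m
Linear density = mass / length = 0.000048 / 0.267 = 0.00017978 g/m
Denier = (g/m) * 9000 = 0.00017978 * 9000 = 1.62

1.62


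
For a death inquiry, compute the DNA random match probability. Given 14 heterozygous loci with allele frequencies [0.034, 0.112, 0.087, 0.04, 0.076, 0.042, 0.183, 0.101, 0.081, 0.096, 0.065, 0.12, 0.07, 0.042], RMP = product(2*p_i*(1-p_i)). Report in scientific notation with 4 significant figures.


Computing RMP for 14 loci:
Locus 1: 2 * 0.034 * 0.966 = 0.065688
Locus 2: 2 * 0.112 * 0.888 = 0.198912
Locus 3: 2 * 0.087 * 0.913 = 0.158862
Locus 4: 2 * 0.04 * 0.96 = 0.0768
Locus 5: 2 * 0.076 * 0.924 = 0.140448
Locus 6: 2 * 0.042 * 0.958 = 0.080472
Locus 7: 2 * 0.183 * 0.817 = 0.299022
Locus 8: 2 * 0.101 * 0.899 = 0.181598
Locus 9: 2 * 0.081 * 0.919 = 0.148878
Locus 10: 2 * 0.096 * 0.904 = 0.173568
Locus 11: 2 * 0.065 * 0.935 = 0.12155
Locus 12: 2 * 0.12 * 0.88 = 0.2112
Locus 13: 2 * 0.07 * 0.93 = 0.1302
Locus 14: 2 * 0.042 * 0.958 = 0.080472
RMP = 6.800e-13

6.800e-13


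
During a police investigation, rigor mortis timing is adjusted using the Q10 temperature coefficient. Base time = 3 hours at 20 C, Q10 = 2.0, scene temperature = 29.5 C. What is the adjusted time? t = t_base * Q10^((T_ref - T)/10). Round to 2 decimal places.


Rigor mortis time adjustment:
Exponent = (T_ref - T_actual) / 10 = (20 - 29.5) / 10 = -0.95
Q10 factor = 2.0^-0.95 = 0.51763
t_adjusted = 3 * 0.51763 = 1.55 hours

1.55


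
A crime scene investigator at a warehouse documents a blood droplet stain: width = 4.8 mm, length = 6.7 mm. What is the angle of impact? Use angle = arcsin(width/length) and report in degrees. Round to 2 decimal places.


Blood spatter impact angle calculation:
width / length = 4.8 / 6.7 = 0.716418
angle = arcsin(0.716418)
angle = 45.76 degrees

45.76


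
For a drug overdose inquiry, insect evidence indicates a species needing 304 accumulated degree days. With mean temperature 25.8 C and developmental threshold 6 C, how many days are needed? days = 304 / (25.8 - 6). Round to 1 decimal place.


Insect development time:
Effective temperature = avg_temp - T_base = 25.8 - 6 = 19.8 C
Days = ADD / effective_temp = 304 / 19.8 = 15.4 days

15.4


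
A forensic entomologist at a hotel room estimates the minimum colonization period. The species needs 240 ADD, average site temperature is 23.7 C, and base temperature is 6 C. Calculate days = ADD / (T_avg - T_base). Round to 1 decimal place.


Insect development time:
Effective temperature = avg_temp - T_base = 23.7 - 6 = 17.7 C
Days = ADD / effective_temp = 240 / 17.7 = 13.6 days

13.6


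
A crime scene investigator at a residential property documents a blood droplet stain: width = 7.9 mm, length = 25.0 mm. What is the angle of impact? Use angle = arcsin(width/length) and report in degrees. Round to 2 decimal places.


Blood spatter impact angle calculation:
width / length = 7.9 / 25.0 = 0.316
angle = arcsin(0.316)
angle = 18.42 degrees

18.42


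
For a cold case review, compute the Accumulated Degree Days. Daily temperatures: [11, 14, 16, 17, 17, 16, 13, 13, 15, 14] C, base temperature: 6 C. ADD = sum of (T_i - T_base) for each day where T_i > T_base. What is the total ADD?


Computing ADD day by day:
Day 1: max(0, 11 - 6) = 5
Day 2: max(0, 14 - 6) = 8
Day 3: max(0, 16 - 6) = 10
Day 4: max(0, 17 - 6) = 11
Day 5: max(0, 17 - 6) = 11
Day 6: max(0, 16 - 6) = 10
Day 7: max(0, 13 - 6) = 7
Day 8: max(0, 13 - 6) = 7
Day 9: max(0, 15 - 6) = 9
Day 10: max(0, 14 - 6) = 8
Total ADD = 86

86


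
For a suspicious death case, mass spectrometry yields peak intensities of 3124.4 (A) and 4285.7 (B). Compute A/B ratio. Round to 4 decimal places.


Spectral peak ratio:
Peak A = 3124.4 counts
Peak B = 4285.7 counts
Ratio = 3124.4 / 4285.7 = 0.7290

0.7290


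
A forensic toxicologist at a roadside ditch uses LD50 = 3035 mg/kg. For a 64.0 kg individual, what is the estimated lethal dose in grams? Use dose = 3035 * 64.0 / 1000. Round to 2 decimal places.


Lethal dose calculation:
Lethal dose = LD50 * body_weight / 1000
= 3035 * 64.0 / 1000
= 194240 / 1000
= 194.24 g

194.24


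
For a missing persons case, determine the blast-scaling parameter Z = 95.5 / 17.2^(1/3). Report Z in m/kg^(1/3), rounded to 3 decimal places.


Scaled distance calculation:
W^(1/3) = 17.2^(1/3) = 2.581326
Z = R / W^(1/3) = 95.5 / 2.581326
Z = 36.996 m/kg^(1/3)

36.996


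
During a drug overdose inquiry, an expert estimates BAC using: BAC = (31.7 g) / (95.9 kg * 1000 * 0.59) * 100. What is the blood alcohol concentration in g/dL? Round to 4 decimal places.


Applying the Widmark formula:
BAC = (dose_g / (body_wt * 1000 * r)) * 100
Denominator = 95.9 * 1000 * 0.59 = 56581
BAC = (31.7 / 56581) * 100
BAC = 0.0560 g/dL

0.0560


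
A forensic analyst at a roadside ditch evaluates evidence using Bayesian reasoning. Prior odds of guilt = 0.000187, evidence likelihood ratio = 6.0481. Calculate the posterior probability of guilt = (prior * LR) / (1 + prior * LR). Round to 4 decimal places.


Bayesian evidence evaluation:
Posterior odds = prior_odds * LR = 0.000187 * 6.0481 = 0.001130995
Posterior probability = posterior_odds / (1 + posterior_odds)
= 0.001130995 / (1 + 0.001130995)
= 0.001130995 / 1.001130995
= 0.0011

0.0011


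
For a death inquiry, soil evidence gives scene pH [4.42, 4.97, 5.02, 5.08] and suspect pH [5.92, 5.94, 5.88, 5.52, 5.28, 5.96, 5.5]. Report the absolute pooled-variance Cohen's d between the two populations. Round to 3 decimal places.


Pooled-variance Cohen's d for soil pH comparison:
Scene mean = 19.49 / 4 = 4.8725
Suspect mean = 40 / 7 = 5.714286
Scene sample variance s_s^2 = 0.093025
Suspect sample variance s_c^2 = 0.075562
Pooled variance = ((n_s-1)*s_s^2 + (n_c-1)*s_c^2) / (n_s + n_c - 2) = 0.081383
Pooled SD = sqrt(0.081383) = 0.285277
Mean difference = -0.841786
|d| = |-0.841786| / 0.285277 = 2.951

2.951


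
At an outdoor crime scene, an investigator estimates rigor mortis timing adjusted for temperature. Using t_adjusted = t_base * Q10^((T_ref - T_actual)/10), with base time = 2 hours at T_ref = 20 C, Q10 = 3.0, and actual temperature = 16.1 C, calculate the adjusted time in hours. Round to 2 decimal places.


Rigor mortis time adjustment:
Exponent = (T_ref - T_actual) / 10 = (20 - 16.1) / 10 = 0.39
Q10 factor = 3.0^0.39 = 1.53489
t_adjusted = 2 * 1.53489 = 3.07 hours

3.07


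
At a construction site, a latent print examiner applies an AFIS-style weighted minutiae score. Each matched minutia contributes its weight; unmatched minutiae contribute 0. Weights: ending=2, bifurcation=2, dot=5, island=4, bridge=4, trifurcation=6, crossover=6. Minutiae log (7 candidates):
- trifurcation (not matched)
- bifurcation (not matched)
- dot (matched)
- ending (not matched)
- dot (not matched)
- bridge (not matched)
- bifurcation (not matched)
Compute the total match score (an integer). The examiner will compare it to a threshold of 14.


Weighted minutiae match score:
  trifurcation: not matched, +0
  bifurcation: not matched, +0
  dot: matched, +5 (running total 5)
  ending: not matched, +0
  dot: not matched, +0
  bridge: not matched, +0
  bifurcation: not matched, +0
Total score = 5
Threshold = 14; verdict = inconclusive

5


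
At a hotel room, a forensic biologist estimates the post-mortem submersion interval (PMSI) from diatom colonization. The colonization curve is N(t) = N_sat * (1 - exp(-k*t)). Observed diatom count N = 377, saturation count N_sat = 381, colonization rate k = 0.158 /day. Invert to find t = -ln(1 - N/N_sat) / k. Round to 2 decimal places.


PMSI from diatom colonization curve:
N / N_sat = 377 / 381 = 0.989501
1 - N/N_sat = 0.010499
ln(1 - N/N_sat) = -4.556475
t = -ln(1 - N/N_sat) / k = -(-4.556475) / 0.158 = 28.84 days

28.84


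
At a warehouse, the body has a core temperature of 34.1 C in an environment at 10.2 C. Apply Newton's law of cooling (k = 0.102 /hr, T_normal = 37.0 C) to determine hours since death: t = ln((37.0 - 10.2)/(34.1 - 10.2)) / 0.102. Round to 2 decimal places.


Using Newton's law of cooling:
t = ln((T_normal - T_ambient) / (T_body - T_ambient)) / k
T_normal - T_ambient = 26.8
T_body - T_ambient = 23.9
Ratio = 1.121339
ln(ratio) = 0.114524
t = 0.114524 / 0.102 = 1.12 hours

1.12


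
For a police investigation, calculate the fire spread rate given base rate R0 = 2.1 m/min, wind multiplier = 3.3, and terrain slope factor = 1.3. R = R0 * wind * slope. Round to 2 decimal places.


Fire spread rate calculation:
R = R0 * wind_factor * slope_factor
= 2.1 * 3.3 * 1.3
= 6.93 * 1.3
= 9.01 m/min

9.01


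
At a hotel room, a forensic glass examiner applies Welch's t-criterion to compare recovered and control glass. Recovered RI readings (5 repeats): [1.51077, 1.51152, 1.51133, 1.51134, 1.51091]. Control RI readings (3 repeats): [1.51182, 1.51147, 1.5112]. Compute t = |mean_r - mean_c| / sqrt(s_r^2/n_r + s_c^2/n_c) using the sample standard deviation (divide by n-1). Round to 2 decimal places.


Welch's t-criterion for glass RI comparison:
Recovered mean = sum / n_r = 7.55587 / 5 = 1.511174
Control mean = sum / n_c = 4.53449 / 3 = 1.5114967
Recovered sample variance s_r^2 = 1.0113e-07
Control sample variance s_c^2 = 9.66333e-08
Welch SE (unpooled) = sqrt(s_r^2/n_r + s_c^2/n_c) = sqrt(2.0226e-08 + 3.22111e-08) = sqrt(5.24371e-08) = 0.000228991
|mean_r - mean_c| = 0.000322667
t = 0.000322667 / 0.000228991 = 1.41

1.41


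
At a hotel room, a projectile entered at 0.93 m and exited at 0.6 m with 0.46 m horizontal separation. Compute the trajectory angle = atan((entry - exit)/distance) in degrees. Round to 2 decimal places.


Bullet trajectory angle:
Height difference = 0.93 - 0.6 = 0.33 m
angle = atan(0.33 / 0.46)
angle = atan(0.717391)
angle = 35.66 degrees

35.66


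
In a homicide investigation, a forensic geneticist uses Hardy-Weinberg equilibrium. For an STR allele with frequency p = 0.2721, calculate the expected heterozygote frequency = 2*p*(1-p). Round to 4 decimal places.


Hardy-Weinberg heterozygote frequency:
q = 1 - p = 1 - 0.2721 = 0.7279
2pq = 2 * 0.2721 * 0.7279 = 0.3961

0.3961


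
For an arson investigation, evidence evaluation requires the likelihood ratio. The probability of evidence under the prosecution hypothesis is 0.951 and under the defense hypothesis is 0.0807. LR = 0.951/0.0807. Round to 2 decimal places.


Likelihood ratio calculation:
LR = P(E|Hp) / P(E|Hd)
LR = 0.951 / 0.0807
LR = 11.78

11.78


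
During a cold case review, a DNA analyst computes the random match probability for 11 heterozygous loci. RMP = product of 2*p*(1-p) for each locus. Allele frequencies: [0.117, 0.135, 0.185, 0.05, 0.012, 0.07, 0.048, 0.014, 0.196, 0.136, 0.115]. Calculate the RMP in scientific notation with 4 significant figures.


Computing RMP for 11 loci:
Locus 1: 2 * 0.117 * 0.883 = 0.206622
Locus 2: 2 * 0.135 * 0.865 = 0.23355
Locus 3: 2 * 0.185 * 0.815 = 0.30155
Locus 4: 2 * 0.05 * 0.95 = 0.095
Locus 5: 2 * 0.012 * 0.988 = 0.023712
Locus 6: 2 * 0.07 * 0.93 = 0.1302
Locus 7: 2 * 0.048 * 0.952 = 0.091392
Locus 8: 2 * 0.014 * 0.986 = 0.027608
Locus 9: 2 * 0.196 * 0.804 = 0.315168
Locus 10: 2 * 0.136 * 0.864 = 0.235008
Locus 11: 2 * 0.115 * 0.885 = 0.20355
RMP = 1.624e-10

1.624e-10


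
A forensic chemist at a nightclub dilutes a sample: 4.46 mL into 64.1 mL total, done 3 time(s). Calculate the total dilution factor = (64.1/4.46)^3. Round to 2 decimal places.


Dilution factor calculation:
Single dilution = V_total / V_sample = 64.1 / 4.46 ≈ 14.372197
Number of dilutions = 3
Total DF = (64.1 / 4.46)^3 (full precision, rounded at the end) = 2968.72

2968.72


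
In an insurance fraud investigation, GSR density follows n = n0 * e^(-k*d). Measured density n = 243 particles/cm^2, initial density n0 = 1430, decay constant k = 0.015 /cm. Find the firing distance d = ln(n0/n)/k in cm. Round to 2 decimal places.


GSR distance calculation:
n0/n = 1430 / 243 = 5.884774
ln(n0/n) = 1.772368
d = 1.772368 / 0.015 = 118.16 cm

118.16


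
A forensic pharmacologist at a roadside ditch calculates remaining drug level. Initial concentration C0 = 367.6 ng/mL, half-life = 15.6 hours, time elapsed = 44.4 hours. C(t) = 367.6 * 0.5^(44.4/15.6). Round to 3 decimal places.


Drug concentration decay:
Number of half-lives = t / t_half = 44.4 / 15.6 = 2.846154
Decay factor = 0.5^2.846154 = 0.13906642
C(t) = 367.6 * 0.13906642 = 51.121 ng/mL

51.121


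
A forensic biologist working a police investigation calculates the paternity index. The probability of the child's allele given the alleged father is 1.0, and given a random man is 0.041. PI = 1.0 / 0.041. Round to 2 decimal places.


Paternity Index calculation:
PI = P(allele|father) / P(allele|random)
PI = 1.0 / 0.041
PI = 24.39

24.39


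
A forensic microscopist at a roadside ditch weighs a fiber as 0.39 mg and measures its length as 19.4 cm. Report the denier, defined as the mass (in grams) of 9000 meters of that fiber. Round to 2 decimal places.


Denier calculation:
Mass in grams = 0.39 mg / 1000 = 0.00039 g
Length in meters = 19.4 cm / 100 = 0.194 m
Linear density = mass / length = 0.00039 / 0.194 = 0.00201031 g/m
Denier = (g/m) * 9000 = 0.00201031 * 9000 = 18.09

18.09


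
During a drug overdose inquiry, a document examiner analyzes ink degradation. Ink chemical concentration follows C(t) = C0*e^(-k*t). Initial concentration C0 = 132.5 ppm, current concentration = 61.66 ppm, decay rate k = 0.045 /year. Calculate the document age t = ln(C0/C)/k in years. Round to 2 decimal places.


Document age estimation:
C0/C = 132.5 / 61.66 = 2.148881
ln(C0/C) = 0.764947
t = 0.764947 / 0.045 = 17.00 years

17.00


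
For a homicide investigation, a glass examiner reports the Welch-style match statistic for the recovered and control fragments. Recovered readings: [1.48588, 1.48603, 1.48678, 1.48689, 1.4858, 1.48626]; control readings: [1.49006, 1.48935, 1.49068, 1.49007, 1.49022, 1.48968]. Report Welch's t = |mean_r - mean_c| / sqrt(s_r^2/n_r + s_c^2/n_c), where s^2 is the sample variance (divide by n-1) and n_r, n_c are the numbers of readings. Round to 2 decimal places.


Welch's t-criterion for glass RI comparison:
Recovered mean = sum / n_r = 8.91764 / 6 = 1.4862733
Control mean = sum / n_c = 8.94006 / 6 = 1.49001
Recovered sample variance s_r^2 = 2.15027e-07
Control sample variance s_c^2 = 2.0872e-07
Welch SE (unpooled) = sqrt(s_r^2/n_r + s_c^2/n_c) = sqrt(3.58378e-08 + 3.47867e-08) = sqrt(7.06245e-08) = 0.000265753
|mean_r - mean_c| = 0.00373667
t = 0.00373667 / 0.000265753 = 14.06

14.06


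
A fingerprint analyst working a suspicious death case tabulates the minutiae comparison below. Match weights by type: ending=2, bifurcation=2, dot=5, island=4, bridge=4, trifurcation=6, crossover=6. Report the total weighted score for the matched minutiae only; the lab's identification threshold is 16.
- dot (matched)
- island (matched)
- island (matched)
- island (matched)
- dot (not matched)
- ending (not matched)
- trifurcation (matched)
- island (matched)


Weighted minutiae match score:
  dot: matched, +5 (running total 5)
  island: matched, +4 (running total 9)
  island: matched, +4 (running total 13)
  island: matched, +4 (running total 17)
  dot: not matched, +0
  ending: not matched, +0
  trifurcation: matched, +6 (running total 23)
  island: matched, +4 (running total 27)
Total score = 27
Threshold = 16; verdict = identification

27


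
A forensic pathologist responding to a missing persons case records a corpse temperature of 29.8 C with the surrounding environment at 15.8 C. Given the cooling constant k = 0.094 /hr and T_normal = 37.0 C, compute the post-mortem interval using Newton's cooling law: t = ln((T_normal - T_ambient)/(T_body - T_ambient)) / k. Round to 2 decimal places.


Using Newton's law of cooling:
t = ln((T_normal - T_ambient) / (T_body - T_ambient)) / k
T_normal - T_ambient = 21.2
T_body - T_ambient = 14.0
Ratio = 1.514286
ln(ratio) = 0.414944
t = 0.414944 / 0.094 = 4.41 hours

4.41


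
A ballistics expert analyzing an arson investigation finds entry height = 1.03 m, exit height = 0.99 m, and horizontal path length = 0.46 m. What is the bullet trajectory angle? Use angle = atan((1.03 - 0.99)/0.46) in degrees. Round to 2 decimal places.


Bullet trajectory angle:
Height difference = 1.03 - 0.99 = 0.04 m
angle = atan(0.04 / 0.46)
angle = atan(0.086957)
angle = 4.97 degrees

4.97


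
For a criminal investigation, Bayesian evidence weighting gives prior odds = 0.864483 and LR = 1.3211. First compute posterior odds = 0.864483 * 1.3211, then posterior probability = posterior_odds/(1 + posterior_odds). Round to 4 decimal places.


Bayesian evidence evaluation:
Posterior odds = prior_odds * LR = 0.864483 * 1.3211 = 1.142068
Posterior probability = posterior_odds / (1 + posterior_odds)
= 1.142068 / (1 + 1.142068)
= 1.142068 / 2.142068
= 0.5332

0.5332


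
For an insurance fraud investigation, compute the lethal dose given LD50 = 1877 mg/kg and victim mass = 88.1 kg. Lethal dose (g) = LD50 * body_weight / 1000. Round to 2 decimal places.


Lethal dose calculation:
Lethal dose = LD50 * body_weight / 1000
= 1877 * 88.1 / 1000
= 165363.7 / 1000
= 165.36 g

165.36


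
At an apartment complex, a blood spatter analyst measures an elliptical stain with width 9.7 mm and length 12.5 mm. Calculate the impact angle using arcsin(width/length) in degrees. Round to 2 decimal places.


Blood spatter impact angle calculation:
width / length = 9.7 / 12.5 = 0.776
angle = arcsin(0.776)
angle = 50.90 degrees

50.90


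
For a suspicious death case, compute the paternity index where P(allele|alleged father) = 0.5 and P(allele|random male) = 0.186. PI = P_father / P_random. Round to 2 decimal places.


Paternity Index calculation:
PI = P(allele|father) / P(allele|random)
PI = 0.5 / 0.186
PI = 2.69

2.69


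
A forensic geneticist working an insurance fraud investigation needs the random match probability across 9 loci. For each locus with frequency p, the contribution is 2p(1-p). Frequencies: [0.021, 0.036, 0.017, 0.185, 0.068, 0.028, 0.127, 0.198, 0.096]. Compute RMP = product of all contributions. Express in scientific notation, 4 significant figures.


Computing RMP for 9 loci:
Locus 1: 2 * 0.021 * 0.979 = 0.041118
Locus 2: 2 * 0.036 * 0.964 = 0.069408
Locus 3: 2 * 0.017 * 0.983 = 0.033422
Locus 4: 2 * 0.185 * 0.815 = 0.30155
Locus 5: 2 * 0.068 * 0.932 = 0.126752
Locus 6: 2 * 0.028 * 0.972 = 0.054432
Locus 7: 2 * 0.127 * 0.873 = 0.221742
Locus 8: 2 * 0.198 * 0.802 = 0.317592
Locus 9: 2 * 0.096 * 0.904 = 0.173568
RMP = 2.426e-09

2.426e-09


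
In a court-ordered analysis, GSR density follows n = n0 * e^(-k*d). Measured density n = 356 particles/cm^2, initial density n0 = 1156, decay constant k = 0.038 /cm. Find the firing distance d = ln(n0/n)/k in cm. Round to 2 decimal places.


GSR distance calculation:
n0/n = 1156 / 356 = 3.247191
ln(n0/n) = 1.17779
d = 1.17779 / 0.038 = 30.99 cm

30.99


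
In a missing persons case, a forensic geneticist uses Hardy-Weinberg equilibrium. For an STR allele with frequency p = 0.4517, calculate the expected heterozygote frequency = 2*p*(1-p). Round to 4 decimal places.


Hardy-Weinberg heterozygote frequency:
q = 1 - p = 1 - 0.4517 = 0.5483
2pq = 2 * 0.4517 * 0.5483 = 0.4953

0.4953


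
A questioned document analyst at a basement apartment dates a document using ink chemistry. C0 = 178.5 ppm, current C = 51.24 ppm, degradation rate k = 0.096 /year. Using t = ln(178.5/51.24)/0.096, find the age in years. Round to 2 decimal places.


Document age estimation:
C0/C = 178.5 / 51.24 = 3.483607
ln(C0/C) = 1.248068
t = 1.248068 / 0.096 = 13.00 years

13.00


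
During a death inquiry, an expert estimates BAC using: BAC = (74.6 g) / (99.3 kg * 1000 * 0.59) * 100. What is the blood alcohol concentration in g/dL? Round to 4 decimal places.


Applying the Widmark formula:
BAC = (dose_g / (body_wt * 1000 * r)) * 100
Denominator = 99.3 * 1000 * 0.59 = 58587
BAC = (74.6 / 58587) * 100
BAC = 0.1273 g/dL

0.1273


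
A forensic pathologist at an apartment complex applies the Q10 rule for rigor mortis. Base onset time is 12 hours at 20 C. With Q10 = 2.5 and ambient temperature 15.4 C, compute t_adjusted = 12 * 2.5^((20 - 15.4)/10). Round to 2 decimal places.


Rigor mortis time adjustment:
Exponent = (T_ref - T_actual) / 10 = (20 - 15.4) / 10 = 0.46
Q10 factor = 2.5^0.46 = 1.52424
t_adjusted = 12 * 1.52424 = 18.29 hours

18.29


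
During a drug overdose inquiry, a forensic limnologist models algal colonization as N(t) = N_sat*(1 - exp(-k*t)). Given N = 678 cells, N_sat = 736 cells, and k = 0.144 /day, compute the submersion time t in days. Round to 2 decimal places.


PMSI from diatom colonization curve:
N / N_sat = 678 / 736 = 0.921196
1 - N/N_sat = 0.078804
ln(1 - N/N_sat) = -2.540792
t = -ln(1 - N/N_sat) / k = -(-2.540792) / 0.144 = 17.64 days

17.64


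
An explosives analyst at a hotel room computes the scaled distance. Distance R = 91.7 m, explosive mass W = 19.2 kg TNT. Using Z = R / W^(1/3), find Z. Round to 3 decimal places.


Scaled distance calculation:
W^(1/3) = 19.2^(1/3) = 2.677732
Z = R / W^(1/3) = 91.7 / 2.677732
Z = 34.245 m/kg^(1/3)

34.245


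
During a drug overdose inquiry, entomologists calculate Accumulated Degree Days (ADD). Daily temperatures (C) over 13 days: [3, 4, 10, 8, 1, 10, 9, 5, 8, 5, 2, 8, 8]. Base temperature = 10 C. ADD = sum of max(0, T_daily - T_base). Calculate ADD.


Computing ADD day by day:
Day 1: max(0, 3 - 10) = 0
Day 2: max(0, 4 - 10) = 0
Day 3: max(0, 10 - 10) = 0
Day 4: max(0, 8 - 10) = 0
Day 5: max(0, 1 - 10) = 0
Day 6: max(0, 10 - 10) = 0
Day 7: max(0, 9 - 10) = 0
Day 8: max(0, 5 - 10) = 0
Day 9: max(0, 8 - 10) = 0
Day 10: max(0, 5 - 10) = 0
Day 11: max(0, 2 - 10) = 0
Day 12: max(0, 8 - 10) = 0
Day 13: max(0, 8 - 10) = 0
Total ADD = 0

0


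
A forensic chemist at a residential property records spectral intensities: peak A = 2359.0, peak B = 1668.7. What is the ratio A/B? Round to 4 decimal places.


Spectral peak ratio:
Peak A = 2359.0 counts
Peak B = 1668.7 counts
Ratio = 2359.0 / 1668.7 = 1.4137

1.4137


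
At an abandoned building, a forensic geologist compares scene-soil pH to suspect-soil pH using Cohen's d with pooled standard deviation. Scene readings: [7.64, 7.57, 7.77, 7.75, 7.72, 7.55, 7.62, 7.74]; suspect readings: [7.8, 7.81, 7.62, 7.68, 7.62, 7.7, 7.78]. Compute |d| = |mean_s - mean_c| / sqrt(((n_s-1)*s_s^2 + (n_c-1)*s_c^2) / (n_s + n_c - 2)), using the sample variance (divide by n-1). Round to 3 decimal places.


Pooled-variance Cohen's d for soil pH comparison:
Scene mean = 61.36 / 8 = 7.67
Suspect mean = 54.01 / 7 = 7.715714
Scene sample variance s_s^2 = 0.007371
Suspect sample variance s_c^2 = 0.006662
Pooled variance = ((n_s-1)*s_s^2 + (n_c-1)*s_c^2) / (n_s + n_c - 2) = 0.007044
Pooled SD = sqrt(0.007044) = 0.083929
Mean difference = -0.045714
|d| = |-0.045714| / 0.083929 = 0.545

0.545


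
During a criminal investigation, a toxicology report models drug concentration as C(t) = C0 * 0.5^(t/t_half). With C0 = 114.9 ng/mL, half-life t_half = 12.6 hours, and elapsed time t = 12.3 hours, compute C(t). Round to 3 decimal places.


Drug concentration decay:
Number of half-lives = t / t_half = 12.3 / 12.6 = 0.97619
Decay factor = 0.5^0.97619 = 0.50832039
C(t) = 114.9 * 0.50832039 = 58.406 ng/mL

58.406


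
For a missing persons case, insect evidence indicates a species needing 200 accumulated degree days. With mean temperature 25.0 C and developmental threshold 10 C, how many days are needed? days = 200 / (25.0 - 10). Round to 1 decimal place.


Insect development time:
Effective temperature = avg_temp - T_base = 25.0 - 10 = 15.0 C
Days = ADD / effective_temp = 200 / 15.0 = 13.3 days

13.3


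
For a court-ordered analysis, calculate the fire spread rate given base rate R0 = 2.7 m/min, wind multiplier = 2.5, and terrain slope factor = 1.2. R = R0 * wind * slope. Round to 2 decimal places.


Fire spread rate calculation:
R = R0 * wind_factor * slope_factor
= 2.7 * 2.5 * 1.2
= 6.75 * 1.2
= 8.10 m/min

8.10


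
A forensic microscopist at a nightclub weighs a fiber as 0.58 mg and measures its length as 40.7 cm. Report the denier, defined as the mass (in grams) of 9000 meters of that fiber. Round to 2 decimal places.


Denier calculation:
Mass in grams = 0.58 mg / 1000 = 0.00058 g
Length in meters = 40.7 cm / 100 = 0.407 m
Linear density = mass / length = 0.00058 / 0.407 = 0.00142506 g/m
Denier = (g/m) * 9000 = 0.00142506 * 9000 = 12.83

12.83


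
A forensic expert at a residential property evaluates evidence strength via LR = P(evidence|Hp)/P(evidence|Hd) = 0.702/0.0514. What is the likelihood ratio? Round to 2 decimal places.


Likelihood ratio calculation:
LR = P(E|Hp) / P(E|Hd)
LR = 0.702 / 0.0514
LR = 13.66

13.66


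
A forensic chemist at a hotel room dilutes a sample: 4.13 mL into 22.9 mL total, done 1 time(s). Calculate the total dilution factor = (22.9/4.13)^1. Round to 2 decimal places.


Dilution factor calculation:
Single dilution = V_total / V_sample = 22.9 / 4.13 ≈ 5.544794
Number of dilutions = 1
Total DF = (22.9 / 4.13)^1 (full precision, rounded at the end) = 5.54

5.54


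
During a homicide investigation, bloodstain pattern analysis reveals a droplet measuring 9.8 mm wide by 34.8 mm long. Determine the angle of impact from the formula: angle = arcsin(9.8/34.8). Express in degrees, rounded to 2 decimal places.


Blood spatter impact angle calculation:
width / length = 9.8 / 34.8 = 0.281609
angle = arcsin(0.281609)
angle = 16.36 degrees

16.36


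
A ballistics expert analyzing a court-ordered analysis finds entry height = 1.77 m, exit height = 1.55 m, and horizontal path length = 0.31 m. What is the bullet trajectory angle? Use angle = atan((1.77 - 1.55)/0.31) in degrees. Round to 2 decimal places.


Bullet trajectory angle:
Height difference = 1.77 - 1.55 = 0.22 m
angle = atan(0.22 / 0.31)
angle = atan(0.709677)
angle = 35.36 degrees

35.36


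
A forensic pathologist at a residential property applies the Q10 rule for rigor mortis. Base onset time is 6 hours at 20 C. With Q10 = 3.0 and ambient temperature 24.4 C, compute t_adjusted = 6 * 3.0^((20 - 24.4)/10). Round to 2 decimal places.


Rigor mortis time adjustment:
Exponent = (T_ref - T_actual) / 10 = (20 - 24.4) / 10 = -0.44
Q10 factor = 3.0^-0.44 = 0.61669
t_adjusted = 6 * 0.61669 = 3.70 hours

3.70


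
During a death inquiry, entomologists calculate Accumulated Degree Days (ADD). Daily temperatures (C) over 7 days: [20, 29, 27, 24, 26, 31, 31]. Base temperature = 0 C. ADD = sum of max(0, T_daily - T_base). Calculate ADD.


Computing ADD day by day:
Day 1: max(0, 20 - 0) = 20
Day 2: max(0, 29 - 0) = 29
Day 3: max(0, 27 - 0) = 27
Day 4: max(0, 24 - 0) = 24
Day 5: max(0, 26 - 0) = 26
Day 6: max(0, 31 - 0) = 31
Day 7: max(0, 31 - 0) = 31
Total ADD = 188

188


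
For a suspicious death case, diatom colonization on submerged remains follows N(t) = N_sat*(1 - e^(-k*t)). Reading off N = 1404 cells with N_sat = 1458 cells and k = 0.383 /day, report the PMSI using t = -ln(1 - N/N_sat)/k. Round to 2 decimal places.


PMSI from diatom colonization curve:
N / N_sat = 1404 / 1458 = 0.962963
1 - N/N_sat = 0.037037
ln(1 - N/N_sat) = -3.295838
t = -ln(1 - N/N_sat) / k = -(-3.295838) / 0.383 = 8.61 days

8.61


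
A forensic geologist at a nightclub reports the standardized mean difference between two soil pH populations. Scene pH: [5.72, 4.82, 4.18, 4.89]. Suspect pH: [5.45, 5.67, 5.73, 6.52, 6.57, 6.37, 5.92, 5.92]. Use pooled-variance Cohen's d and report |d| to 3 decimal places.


Pooled-variance Cohen's d for soil pH comparison:
Scene mean = 19.61 / 4 = 4.9025
Suspect mean = 48.15 / 8 = 6.01875
Scene sample variance s_s^2 = 0.399092
Suspect sample variance s_c^2 = 0.175212
Pooled variance = ((n_s-1)*s_s^2 + (n_c-1)*s_c^2) / (n_s + n_c - 2) = 0.242376
Pooled SD = sqrt(0.242376) = 0.492317
Mean difference = -1.11625
|d| = |-1.11625| / 0.492317 = 2.267

2.267


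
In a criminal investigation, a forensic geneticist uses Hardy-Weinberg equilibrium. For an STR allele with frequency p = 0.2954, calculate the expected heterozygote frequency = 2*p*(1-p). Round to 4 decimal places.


Hardy-Weinberg heterozygote frequency:
q = 1 - p = 1 - 0.2954 = 0.7046
2pq = 2 * 0.2954 * 0.7046 = 0.4163

0.4163


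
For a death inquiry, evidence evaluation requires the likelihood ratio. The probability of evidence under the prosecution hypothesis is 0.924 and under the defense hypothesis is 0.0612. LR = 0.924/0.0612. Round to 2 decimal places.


Likelihood ratio calculation:
LR = P(E|Hp) / P(E|Hd)
LR = 0.924 / 0.0612
LR = 15.10

15.10


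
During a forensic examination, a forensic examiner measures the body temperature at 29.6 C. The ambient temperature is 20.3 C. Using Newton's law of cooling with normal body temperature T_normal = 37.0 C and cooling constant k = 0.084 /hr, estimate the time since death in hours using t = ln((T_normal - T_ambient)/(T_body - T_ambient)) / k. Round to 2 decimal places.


Using Newton's law of cooling:
t = ln((T_normal - T_ambient) / (T_body - T_ambient)) / k
T_normal - T_ambient = 16.7
T_body - T_ambient = 9.3
Ratio = 1.795699
ln(ratio) = 0.585394
t = 0.585394 / 0.084 = 6.97 hours

6.97


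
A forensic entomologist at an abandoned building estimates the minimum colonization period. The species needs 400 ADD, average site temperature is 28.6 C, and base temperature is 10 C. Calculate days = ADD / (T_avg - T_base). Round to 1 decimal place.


Insect development time:
Effective temperature = avg_temp - T_base = 28.6 - 10 = 18.6 C
Days = ADD / effective_temp = 400 / 18.6 = 21.5 days

21.5


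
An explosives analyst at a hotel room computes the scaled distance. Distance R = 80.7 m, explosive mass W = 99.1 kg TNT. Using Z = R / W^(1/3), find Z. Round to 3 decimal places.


Scaled distance calculation:
W^(1/3) = 99.1^(1/3) = 4.627622
Z = R / W^(1/3) = 80.7 / 4.627622
Z = 17.439 m/kg^(1/3)

17.439


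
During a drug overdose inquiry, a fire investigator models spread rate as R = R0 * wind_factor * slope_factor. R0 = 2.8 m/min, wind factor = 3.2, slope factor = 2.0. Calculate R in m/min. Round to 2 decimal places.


Fire spread rate calculation:
R = R0 * wind_factor * slope_factor
= 2.8 * 3.2 * 2.0
= 8.96 * 2.0
= 17.92 m/min

17.92


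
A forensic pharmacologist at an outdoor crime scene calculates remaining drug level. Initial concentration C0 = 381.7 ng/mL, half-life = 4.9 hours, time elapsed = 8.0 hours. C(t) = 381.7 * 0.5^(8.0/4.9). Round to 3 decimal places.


Drug concentration decay:
Number of half-lives = t / t_half = 8.0 / 4.9 = 1.632653
Decay factor = 0.5^1.632653 = 0.32249462
C(t) = 381.7 * 0.32249462 = 123.096 ng/mL

123.096
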